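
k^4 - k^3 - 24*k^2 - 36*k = k*(k - 6)*(k + 2)*(k + 3)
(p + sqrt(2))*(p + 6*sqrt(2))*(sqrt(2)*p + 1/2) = sqrt(2)*p^3 + 29*p^2/2 + 31*sqrt(2)*p/2 + 6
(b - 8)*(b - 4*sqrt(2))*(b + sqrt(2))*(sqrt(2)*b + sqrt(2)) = sqrt(2)*b^4 - 7*sqrt(2)*b^3 - 6*b^3 - 16*sqrt(2)*b^2 + 42*b^2 + 48*b + 56*sqrt(2)*b + 64*sqrt(2)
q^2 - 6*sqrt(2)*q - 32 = (q - 8*sqrt(2))*(q + 2*sqrt(2))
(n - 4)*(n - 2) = n^2 - 6*n + 8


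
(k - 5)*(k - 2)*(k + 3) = k^3 - 4*k^2 - 11*k + 30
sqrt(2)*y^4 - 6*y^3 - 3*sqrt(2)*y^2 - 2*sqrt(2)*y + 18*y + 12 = (y - 2)*(y + 1)*(y - 3*sqrt(2))*(sqrt(2)*y + sqrt(2))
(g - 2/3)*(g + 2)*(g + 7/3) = g^3 + 11*g^2/3 + 16*g/9 - 28/9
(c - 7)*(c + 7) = c^2 - 49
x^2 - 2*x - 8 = (x - 4)*(x + 2)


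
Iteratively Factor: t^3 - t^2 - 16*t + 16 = (t - 1)*(t^2 - 16) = (t - 4)*(t - 1)*(t + 4)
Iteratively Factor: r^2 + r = (r)*(r + 1)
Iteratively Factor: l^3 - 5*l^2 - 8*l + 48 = (l + 3)*(l^2 - 8*l + 16) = (l - 4)*(l + 3)*(l - 4)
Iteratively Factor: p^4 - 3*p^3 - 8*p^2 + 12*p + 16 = (p + 2)*(p^3 - 5*p^2 + 2*p + 8) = (p - 4)*(p + 2)*(p^2 - p - 2) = (p - 4)*(p + 1)*(p + 2)*(p - 2)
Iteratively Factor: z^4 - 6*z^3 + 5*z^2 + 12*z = (z - 3)*(z^3 - 3*z^2 - 4*z) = (z - 4)*(z - 3)*(z^2 + z) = (z - 4)*(z - 3)*(z + 1)*(z)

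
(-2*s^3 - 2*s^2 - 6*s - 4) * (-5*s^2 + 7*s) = 10*s^5 - 4*s^4 + 16*s^3 - 22*s^2 - 28*s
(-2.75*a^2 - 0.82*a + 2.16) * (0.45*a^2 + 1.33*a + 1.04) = -1.2375*a^4 - 4.0265*a^3 - 2.9786*a^2 + 2.02*a + 2.2464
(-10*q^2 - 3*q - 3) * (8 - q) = 10*q^3 - 77*q^2 - 21*q - 24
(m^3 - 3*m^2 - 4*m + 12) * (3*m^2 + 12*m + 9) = 3*m^5 + 3*m^4 - 39*m^3 - 39*m^2 + 108*m + 108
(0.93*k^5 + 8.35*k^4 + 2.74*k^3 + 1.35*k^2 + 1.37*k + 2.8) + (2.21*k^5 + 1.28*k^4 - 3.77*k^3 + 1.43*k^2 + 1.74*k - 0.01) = 3.14*k^5 + 9.63*k^4 - 1.03*k^3 + 2.78*k^2 + 3.11*k + 2.79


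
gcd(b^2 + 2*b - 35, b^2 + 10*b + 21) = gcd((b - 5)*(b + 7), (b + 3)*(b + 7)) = b + 7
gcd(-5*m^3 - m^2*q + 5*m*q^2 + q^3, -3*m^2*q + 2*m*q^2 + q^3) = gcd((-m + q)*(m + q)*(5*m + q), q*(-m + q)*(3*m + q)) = -m + q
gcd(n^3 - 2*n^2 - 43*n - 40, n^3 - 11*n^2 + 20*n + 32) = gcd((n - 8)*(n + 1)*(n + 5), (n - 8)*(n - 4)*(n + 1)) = n^2 - 7*n - 8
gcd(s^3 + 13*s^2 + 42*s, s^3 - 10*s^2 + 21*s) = s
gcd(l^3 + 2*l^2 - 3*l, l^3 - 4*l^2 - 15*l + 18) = l^2 + 2*l - 3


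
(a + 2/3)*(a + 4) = a^2 + 14*a/3 + 8/3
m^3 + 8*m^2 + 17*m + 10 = (m + 1)*(m + 2)*(m + 5)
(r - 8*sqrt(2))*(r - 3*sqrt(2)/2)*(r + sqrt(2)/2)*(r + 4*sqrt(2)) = r^4 - 5*sqrt(2)*r^3 - 115*r^2/2 + 70*sqrt(2)*r + 96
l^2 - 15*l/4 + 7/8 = (l - 7/2)*(l - 1/4)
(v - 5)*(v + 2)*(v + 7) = v^3 + 4*v^2 - 31*v - 70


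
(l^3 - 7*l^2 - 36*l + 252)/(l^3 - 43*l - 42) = (l - 6)/(l + 1)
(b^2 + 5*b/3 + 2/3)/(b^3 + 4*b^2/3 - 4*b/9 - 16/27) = 9*(b + 1)/(9*b^2 + 6*b - 8)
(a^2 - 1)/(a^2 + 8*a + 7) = (a - 1)/(a + 7)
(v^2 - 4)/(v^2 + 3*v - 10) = (v + 2)/(v + 5)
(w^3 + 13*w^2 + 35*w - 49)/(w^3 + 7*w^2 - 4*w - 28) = (w^2 + 6*w - 7)/(w^2 - 4)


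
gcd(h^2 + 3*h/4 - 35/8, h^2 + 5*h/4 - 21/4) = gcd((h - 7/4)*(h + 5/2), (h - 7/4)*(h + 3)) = h - 7/4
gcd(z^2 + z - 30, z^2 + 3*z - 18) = z + 6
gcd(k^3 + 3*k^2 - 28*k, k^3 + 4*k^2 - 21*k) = k^2 + 7*k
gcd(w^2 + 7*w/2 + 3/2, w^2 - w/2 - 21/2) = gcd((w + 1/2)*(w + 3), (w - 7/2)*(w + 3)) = w + 3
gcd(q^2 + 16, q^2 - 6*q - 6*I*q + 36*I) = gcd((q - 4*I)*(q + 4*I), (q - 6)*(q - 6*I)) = 1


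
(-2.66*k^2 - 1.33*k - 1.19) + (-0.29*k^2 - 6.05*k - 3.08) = -2.95*k^2 - 7.38*k - 4.27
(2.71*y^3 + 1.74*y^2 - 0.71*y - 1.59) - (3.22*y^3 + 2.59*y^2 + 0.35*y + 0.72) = -0.51*y^3 - 0.85*y^2 - 1.06*y - 2.31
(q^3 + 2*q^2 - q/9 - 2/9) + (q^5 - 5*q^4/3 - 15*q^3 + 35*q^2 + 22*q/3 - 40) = q^5 - 5*q^4/3 - 14*q^3 + 37*q^2 + 65*q/9 - 362/9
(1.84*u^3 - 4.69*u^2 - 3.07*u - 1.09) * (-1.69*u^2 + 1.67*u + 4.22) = -3.1096*u^5 + 10.9989*u^4 + 5.1208*u^3 - 23.0766*u^2 - 14.7757*u - 4.5998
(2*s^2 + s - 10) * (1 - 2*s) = -4*s^3 + 21*s - 10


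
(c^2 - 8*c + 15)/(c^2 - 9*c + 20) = (c - 3)/(c - 4)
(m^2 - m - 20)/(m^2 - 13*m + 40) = (m + 4)/(m - 8)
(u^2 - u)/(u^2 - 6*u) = (u - 1)/(u - 6)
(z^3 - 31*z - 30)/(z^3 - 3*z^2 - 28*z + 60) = (z + 1)/(z - 2)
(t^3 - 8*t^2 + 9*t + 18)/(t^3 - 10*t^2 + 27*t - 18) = (t + 1)/(t - 1)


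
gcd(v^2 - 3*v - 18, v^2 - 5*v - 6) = v - 6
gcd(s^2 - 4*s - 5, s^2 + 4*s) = 1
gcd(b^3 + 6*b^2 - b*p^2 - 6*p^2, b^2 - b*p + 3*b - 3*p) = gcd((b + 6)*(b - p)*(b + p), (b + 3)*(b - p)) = -b + p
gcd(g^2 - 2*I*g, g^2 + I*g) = g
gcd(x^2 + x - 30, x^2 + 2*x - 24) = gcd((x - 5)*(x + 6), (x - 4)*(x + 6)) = x + 6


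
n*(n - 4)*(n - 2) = n^3 - 6*n^2 + 8*n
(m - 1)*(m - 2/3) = m^2 - 5*m/3 + 2/3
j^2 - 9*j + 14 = (j - 7)*(j - 2)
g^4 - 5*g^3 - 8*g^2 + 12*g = g*(g - 6)*(g - 1)*(g + 2)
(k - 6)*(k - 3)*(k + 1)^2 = k^4 - 7*k^3 + k^2 + 27*k + 18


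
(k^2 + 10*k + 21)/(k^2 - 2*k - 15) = (k + 7)/(k - 5)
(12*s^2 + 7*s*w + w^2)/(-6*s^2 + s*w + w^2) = (-4*s - w)/(2*s - w)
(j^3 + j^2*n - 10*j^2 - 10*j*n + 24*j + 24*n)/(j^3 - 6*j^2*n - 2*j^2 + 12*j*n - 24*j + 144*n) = (j^2 + j*n - 4*j - 4*n)/(j^2 - 6*j*n + 4*j - 24*n)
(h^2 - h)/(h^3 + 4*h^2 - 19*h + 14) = h/(h^2 + 5*h - 14)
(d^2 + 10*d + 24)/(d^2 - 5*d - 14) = (d^2 + 10*d + 24)/(d^2 - 5*d - 14)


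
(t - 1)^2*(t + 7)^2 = t^4 + 12*t^3 + 22*t^2 - 84*t + 49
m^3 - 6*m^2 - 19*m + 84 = (m - 7)*(m - 3)*(m + 4)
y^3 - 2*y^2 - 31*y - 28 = (y - 7)*(y + 1)*(y + 4)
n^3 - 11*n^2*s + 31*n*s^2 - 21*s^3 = (n - 7*s)*(n - 3*s)*(n - s)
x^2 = x^2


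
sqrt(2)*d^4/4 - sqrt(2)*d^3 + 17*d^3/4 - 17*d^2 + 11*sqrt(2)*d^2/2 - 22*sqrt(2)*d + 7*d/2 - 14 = (d/2 + sqrt(2)/2)*(d - 4)*(d + 7*sqrt(2))*(sqrt(2)*d/2 + 1/2)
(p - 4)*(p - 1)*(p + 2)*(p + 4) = p^4 + p^3 - 18*p^2 - 16*p + 32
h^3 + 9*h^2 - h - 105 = (h - 3)*(h + 5)*(h + 7)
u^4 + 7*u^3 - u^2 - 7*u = u*(u - 1)*(u + 1)*(u + 7)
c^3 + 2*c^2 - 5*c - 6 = (c - 2)*(c + 1)*(c + 3)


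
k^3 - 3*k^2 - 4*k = k*(k - 4)*(k + 1)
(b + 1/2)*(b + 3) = b^2 + 7*b/2 + 3/2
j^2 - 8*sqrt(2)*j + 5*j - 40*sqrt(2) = (j + 5)*(j - 8*sqrt(2))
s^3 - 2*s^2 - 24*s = s*(s - 6)*(s + 4)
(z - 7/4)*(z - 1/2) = z^2 - 9*z/4 + 7/8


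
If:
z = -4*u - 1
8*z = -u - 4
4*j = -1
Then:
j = -1/4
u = -4/31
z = -15/31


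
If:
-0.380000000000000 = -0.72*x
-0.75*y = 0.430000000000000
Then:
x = 0.53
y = -0.57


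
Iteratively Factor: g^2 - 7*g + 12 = (g - 4)*(g - 3)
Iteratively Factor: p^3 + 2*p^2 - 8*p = (p)*(p^2 + 2*p - 8) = p*(p + 4)*(p - 2)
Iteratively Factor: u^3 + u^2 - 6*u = (u - 2)*(u^2 + 3*u) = (u - 2)*(u + 3)*(u)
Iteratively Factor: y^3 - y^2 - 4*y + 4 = (y - 2)*(y^2 + y - 2) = (y - 2)*(y - 1)*(y + 2)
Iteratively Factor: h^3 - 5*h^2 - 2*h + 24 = (h - 4)*(h^2 - h - 6) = (h - 4)*(h - 3)*(h + 2)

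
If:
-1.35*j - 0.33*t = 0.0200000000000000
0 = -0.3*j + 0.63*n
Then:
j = -0.244444444444444*t - 0.0148148148148148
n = -0.116402116402116*t - 0.00705467372134039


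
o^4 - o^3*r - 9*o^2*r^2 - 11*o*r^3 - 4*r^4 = (o - 4*r)*(o + r)^3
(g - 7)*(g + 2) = g^2 - 5*g - 14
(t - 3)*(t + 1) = t^2 - 2*t - 3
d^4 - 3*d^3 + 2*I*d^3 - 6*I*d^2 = d^2*(d - 3)*(d + 2*I)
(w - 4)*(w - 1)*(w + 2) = w^3 - 3*w^2 - 6*w + 8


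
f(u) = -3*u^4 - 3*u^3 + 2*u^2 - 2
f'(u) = -12*u^3 - 9*u^2 + 4*u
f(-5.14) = -1635.76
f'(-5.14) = 1371.22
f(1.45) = -20.20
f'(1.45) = -49.71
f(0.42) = -1.96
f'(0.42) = -0.80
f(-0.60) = -1.02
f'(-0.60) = -3.05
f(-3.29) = -225.00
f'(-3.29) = 316.76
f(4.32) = -1251.40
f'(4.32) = -1118.14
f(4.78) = -1850.10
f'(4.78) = -1497.10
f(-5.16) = -1663.35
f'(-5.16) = 1388.39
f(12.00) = -67106.00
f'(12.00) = -21984.00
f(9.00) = -21710.00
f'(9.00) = -9441.00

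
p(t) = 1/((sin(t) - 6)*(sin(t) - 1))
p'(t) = -cos(t)/((sin(t) - 6)*(sin(t) - 1)^2) - cos(t)/((sin(t) - 6)^2*(sin(t) - 1)) = (7 - 2*sin(t))*cos(t)/((sin(t) - 6)^2*(sin(t) - 1)^2)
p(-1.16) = 0.08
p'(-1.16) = 0.02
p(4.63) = 0.07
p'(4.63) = -0.00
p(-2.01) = 0.08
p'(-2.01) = -0.02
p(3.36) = 0.13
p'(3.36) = -0.13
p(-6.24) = 0.18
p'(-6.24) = 0.21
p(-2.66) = 0.11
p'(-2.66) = -0.08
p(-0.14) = 0.14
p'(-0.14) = 0.15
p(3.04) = 0.19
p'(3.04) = -0.24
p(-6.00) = 0.24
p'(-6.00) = 0.36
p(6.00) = 0.12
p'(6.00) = 0.11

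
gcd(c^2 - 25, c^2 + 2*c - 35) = c - 5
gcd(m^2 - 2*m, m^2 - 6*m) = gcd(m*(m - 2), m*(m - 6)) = m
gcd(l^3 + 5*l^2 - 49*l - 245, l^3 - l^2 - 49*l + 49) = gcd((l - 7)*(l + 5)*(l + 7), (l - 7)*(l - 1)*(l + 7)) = l^2 - 49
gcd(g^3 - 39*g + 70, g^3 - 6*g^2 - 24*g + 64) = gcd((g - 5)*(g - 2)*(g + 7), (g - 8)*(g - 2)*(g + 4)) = g - 2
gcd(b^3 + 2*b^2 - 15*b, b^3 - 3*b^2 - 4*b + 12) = b - 3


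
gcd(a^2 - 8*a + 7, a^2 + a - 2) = a - 1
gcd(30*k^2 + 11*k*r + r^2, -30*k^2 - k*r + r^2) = 5*k + r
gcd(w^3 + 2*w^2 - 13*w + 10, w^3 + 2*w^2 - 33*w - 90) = w + 5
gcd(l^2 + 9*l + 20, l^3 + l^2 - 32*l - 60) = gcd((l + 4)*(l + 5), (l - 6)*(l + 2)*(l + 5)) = l + 5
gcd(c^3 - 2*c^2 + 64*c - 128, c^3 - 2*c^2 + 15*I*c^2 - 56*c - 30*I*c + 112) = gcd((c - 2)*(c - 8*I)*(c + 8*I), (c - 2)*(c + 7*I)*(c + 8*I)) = c^2 + c*(-2 + 8*I) - 16*I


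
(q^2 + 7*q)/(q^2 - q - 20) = q*(q + 7)/(q^2 - q - 20)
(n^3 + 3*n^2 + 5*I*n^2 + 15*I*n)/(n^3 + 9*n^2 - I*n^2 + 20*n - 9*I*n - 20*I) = n*(n^2 + n*(3 + 5*I) + 15*I)/(n^3 + n^2*(9 - I) + n*(20 - 9*I) - 20*I)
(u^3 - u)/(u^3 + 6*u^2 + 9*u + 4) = u*(u - 1)/(u^2 + 5*u + 4)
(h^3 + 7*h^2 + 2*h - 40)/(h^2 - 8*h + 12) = (h^2 + 9*h + 20)/(h - 6)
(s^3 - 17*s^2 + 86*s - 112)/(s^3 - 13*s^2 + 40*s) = (s^2 - 9*s + 14)/(s*(s - 5))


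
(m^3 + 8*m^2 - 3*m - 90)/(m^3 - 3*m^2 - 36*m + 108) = (m + 5)/(m - 6)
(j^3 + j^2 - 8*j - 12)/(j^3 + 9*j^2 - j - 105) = (j^2 + 4*j + 4)/(j^2 + 12*j + 35)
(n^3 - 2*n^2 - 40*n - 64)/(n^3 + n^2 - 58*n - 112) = (n + 4)/(n + 7)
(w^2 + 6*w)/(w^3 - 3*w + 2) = w*(w + 6)/(w^3 - 3*w + 2)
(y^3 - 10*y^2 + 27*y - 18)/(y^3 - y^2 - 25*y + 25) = (y^2 - 9*y + 18)/(y^2 - 25)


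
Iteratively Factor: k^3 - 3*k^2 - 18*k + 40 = (k + 4)*(k^2 - 7*k + 10) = (k - 5)*(k + 4)*(k - 2)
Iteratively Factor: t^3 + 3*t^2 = (t + 3)*(t^2) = t*(t + 3)*(t)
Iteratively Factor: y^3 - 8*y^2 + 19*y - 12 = (y - 3)*(y^2 - 5*y + 4) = (y - 4)*(y - 3)*(y - 1)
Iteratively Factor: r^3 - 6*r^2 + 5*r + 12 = (r - 3)*(r^2 - 3*r - 4) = (r - 4)*(r - 3)*(r + 1)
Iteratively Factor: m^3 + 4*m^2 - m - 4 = (m + 4)*(m^2 - 1) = (m + 1)*(m + 4)*(m - 1)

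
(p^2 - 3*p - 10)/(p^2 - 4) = (p - 5)/(p - 2)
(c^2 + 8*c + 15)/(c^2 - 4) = (c^2 + 8*c + 15)/(c^2 - 4)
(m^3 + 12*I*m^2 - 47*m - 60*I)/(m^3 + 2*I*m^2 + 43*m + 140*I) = (m + 3*I)/(m - 7*I)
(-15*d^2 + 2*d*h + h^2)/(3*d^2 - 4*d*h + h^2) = (-5*d - h)/(d - h)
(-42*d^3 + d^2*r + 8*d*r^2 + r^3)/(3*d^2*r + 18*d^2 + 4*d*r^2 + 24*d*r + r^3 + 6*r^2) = (-14*d^2 + 5*d*r + r^2)/(d*r + 6*d + r^2 + 6*r)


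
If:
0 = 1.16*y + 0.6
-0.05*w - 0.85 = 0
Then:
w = -17.00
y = -0.52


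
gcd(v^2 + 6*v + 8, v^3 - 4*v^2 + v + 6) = 1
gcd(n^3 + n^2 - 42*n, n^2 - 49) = n + 7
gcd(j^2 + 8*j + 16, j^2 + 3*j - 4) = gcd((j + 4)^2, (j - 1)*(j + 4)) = j + 4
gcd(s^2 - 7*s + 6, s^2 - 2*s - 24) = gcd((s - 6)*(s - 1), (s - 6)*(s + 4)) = s - 6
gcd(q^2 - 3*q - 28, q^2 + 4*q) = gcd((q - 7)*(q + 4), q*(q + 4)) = q + 4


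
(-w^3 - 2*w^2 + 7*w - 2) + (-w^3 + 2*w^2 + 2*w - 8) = -2*w^3 + 9*w - 10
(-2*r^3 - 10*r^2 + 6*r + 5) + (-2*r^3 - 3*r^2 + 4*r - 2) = -4*r^3 - 13*r^2 + 10*r + 3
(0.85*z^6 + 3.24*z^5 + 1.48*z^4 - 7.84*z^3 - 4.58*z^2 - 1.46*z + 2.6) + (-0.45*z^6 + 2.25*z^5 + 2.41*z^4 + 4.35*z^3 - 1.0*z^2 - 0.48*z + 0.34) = 0.4*z^6 + 5.49*z^5 + 3.89*z^4 - 3.49*z^3 - 5.58*z^2 - 1.94*z + 2.94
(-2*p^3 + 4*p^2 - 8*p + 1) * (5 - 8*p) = 16*p^4 - 42*p^3 + 84*p^2 - 48*p + 5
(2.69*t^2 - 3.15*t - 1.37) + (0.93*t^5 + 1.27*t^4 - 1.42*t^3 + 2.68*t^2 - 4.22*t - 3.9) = 0.93*t^5 + 1.27*t^4 - 1.42*t^3 + 5.37*t^2 - 7.37*t - 5.27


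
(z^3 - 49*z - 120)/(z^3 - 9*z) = (z^2 - 3*z - 40)/(z*(z - 3))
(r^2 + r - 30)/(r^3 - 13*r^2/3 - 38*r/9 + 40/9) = 9*(r + 6)/(9*r^2 + 6*r - 8)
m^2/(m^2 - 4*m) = m/(m - 4)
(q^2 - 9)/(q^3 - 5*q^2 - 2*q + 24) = (q + 3)/(q^2 - 2*q - 8)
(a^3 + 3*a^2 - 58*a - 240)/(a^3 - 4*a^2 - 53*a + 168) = (a^2 + 11*a + 30)/(a^2 + 4*a - 21)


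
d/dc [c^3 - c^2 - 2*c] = 3*c^2 - 2*c - 2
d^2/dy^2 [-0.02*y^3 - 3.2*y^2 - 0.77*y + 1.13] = -0.12*y - 6.4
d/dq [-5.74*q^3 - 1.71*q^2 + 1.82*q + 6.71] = -17.22*q^2 - 3.42*q + 1.82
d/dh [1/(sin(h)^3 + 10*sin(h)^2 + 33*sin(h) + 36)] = -(3*sin(h) + 11)*cos(h)/((sin(h) + 3)^3*(sin(h) + 4)^2)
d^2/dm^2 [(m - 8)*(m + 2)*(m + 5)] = 6*m - 2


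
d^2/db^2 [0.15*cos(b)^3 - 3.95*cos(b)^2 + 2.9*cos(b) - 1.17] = -3.0125*cos(b) + 7.9*cos(2*b) - 0.3375*cos(3*b)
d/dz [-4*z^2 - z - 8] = -8*z - 1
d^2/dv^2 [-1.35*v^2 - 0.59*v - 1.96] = -2.70000000000000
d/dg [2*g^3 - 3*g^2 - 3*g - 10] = 6*g^2 - 6*g - 3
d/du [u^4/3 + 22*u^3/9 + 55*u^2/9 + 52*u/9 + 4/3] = 4*u^3/3 + 22*u^2/3 + 110*u/9 + 52/9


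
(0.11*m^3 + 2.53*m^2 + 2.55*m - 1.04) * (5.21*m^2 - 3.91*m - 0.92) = 0.5731*m^5 + 12.7512*m^4 + 3.292*m^3 - 17.7165*m^2 + 1.7204*m + 0.9568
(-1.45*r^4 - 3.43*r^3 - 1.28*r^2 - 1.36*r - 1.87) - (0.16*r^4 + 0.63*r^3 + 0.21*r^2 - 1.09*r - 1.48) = -1.61*r^4 - 4.06*r^3 - 1.49*r^2 - 0.27*r - 0.39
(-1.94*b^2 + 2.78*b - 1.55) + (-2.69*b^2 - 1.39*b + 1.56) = -4.63*b^2 + 1.39*b + 0.01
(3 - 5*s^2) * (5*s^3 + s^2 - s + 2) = -25*s^5 - 5*s^4 + 20*s^3 - 7*s^2 - 3*s + 6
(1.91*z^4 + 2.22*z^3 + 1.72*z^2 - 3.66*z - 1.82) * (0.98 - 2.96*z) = -5.6536*z^5 - 4.6994*z^4 - 2.9156*z^3 + 12.5192*z^2 + 1.8004*z - 1.7836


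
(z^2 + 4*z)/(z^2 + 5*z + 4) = z/(z + 1)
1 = 1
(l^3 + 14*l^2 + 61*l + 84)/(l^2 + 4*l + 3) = (l^2 + 11*l + 28)/(l + 1)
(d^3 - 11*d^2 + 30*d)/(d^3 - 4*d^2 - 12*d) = (d - 5)/(d + 2)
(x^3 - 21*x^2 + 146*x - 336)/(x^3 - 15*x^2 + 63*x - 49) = (x^2 - 14*x + 48)/(x^2 - 8*x + 7)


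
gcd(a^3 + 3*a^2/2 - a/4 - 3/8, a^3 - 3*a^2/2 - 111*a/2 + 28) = a - 1/2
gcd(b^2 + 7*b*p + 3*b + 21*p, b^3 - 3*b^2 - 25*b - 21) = b + 3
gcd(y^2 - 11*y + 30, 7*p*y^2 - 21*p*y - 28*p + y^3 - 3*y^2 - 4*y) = 1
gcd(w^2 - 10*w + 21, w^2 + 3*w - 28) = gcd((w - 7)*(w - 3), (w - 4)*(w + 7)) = 1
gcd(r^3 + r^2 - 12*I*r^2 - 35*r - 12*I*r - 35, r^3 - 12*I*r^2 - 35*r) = r^2 - 12*I*r - 35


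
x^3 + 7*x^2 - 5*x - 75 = (x - 3)*(x + 5)^2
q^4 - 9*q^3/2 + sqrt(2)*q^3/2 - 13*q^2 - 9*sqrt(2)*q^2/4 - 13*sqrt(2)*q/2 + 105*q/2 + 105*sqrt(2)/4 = (q - 5)*(q - 3)*(q + 7/2)*(q + sqrt(2)/2)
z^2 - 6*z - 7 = (z - 7)*(z + 1)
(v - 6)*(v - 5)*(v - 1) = v^3 - 12*v^2 + 41*v - 30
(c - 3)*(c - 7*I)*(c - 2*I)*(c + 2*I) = c^4 - 3*c^3 - 7*I*c^3 + 4*c^2 + 21*I*c^2 - 12*c - 28*I*c + 84*I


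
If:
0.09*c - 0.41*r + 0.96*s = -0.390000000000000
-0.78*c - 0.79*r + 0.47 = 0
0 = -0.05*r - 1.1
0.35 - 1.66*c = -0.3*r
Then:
No Solution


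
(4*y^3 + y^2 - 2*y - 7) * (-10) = -40*y^3 - 10*y^2 + 20*y + 70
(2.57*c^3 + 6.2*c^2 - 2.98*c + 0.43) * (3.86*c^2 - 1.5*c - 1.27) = 9.9202*c^5 + 20.077*c^4 - 24.0667*c^3 - 1.7442*c^2 + 3.1396*c - 0.5461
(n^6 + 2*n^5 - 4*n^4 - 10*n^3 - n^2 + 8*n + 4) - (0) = n^6 + 2*n^5 - 4*n^4 - 10*n^3 - n^2 + 8*n + 4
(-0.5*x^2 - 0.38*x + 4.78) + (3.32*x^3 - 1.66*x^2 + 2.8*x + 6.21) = 3.32*x^3 - 2.16*x^2 + 2.42*x + 10.99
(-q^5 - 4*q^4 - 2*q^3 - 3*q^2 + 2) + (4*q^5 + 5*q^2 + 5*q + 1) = 3*q^5 - 4*q^4 - 2*q^3 + 2*q^2 + 5*q + 3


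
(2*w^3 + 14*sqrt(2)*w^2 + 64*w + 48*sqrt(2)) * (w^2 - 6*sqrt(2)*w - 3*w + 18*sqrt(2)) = 2*w^5 - 6*w^4 + 2*sqrt(2)*w^4 - 104*w^3 - 6*sqrt(2)*w^3 - 336*sqrt(2)*w^2 + 312*w^2 - 576*w + 1008*sqrt(2)*w + 1728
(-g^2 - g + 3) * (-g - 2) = g^3 + 3*g^2 - g - 6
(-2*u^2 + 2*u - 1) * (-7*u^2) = 14*u^4 - 14*u^3 + 7*u^2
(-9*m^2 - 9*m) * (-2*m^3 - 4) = 18*m^5 + 18*m^4 + 36*m^2 + 36*m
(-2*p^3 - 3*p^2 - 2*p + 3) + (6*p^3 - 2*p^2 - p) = 4*p^3 - 5*p^2 - 3*p + 3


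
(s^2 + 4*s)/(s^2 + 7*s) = (s + 4)/(s + 7)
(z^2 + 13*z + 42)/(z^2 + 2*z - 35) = (z + 6)/(z - 5)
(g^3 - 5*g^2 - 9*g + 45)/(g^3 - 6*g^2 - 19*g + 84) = (g^2 - 2*g - 15)/(g^2 - 3*g - 28)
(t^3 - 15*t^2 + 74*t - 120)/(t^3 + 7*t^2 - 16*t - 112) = (t^2 - 11*t + 30)/(t^2 + 11*t + 28)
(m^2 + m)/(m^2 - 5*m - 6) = m/(m - 6)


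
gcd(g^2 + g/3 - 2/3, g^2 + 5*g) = 1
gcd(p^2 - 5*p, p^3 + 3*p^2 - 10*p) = p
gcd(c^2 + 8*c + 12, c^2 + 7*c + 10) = c + 2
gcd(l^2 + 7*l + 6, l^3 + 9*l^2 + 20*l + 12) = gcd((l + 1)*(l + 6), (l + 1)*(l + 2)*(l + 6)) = l^2 + 7*l + 6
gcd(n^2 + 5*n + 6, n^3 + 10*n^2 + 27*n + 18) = n + 3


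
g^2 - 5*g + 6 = (g - 3)*(g - 2)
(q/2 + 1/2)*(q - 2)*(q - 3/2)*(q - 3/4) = q^4/2 - 13*q^3/8 + 11*q^2/16 + 27*q/16 - 9/8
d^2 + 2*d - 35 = (d - 5)*(d + 7)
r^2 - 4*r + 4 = (r - 2)^2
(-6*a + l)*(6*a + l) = -36*a^2 + l^2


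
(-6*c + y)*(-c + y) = 6*c^2 - 7*c*y + y^2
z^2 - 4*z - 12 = (z - 6)*(z + 2)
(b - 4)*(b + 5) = b^2 + b - 20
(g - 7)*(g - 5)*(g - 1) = g^3 - 13*g^2 + 47*g - 35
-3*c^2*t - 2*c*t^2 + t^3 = t*(-3*c + t)*(c + t)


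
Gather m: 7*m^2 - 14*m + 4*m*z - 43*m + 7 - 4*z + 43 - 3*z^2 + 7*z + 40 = 7*m^2 + m*(4*z - 57) - 3*z^2 + 3*z + 90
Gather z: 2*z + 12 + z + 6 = 3*z + 18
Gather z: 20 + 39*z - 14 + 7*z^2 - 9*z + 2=7*z^2 + 30*z + 8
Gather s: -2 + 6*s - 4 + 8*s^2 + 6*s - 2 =8*s^2 + 12*s - 8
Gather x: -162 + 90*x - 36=90*x - 198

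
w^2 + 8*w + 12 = (w + 2)*(w + 6)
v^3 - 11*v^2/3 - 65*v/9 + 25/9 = (v - 5)*(v - 1/3)*(v + 5/3)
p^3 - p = p*(p - 1)*(p + 1)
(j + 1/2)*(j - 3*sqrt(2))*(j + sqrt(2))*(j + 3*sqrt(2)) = j^4 + j^3/2 + sqrt(2)*j^3 - 18*j^2 + sqrt(2)*j^2/2 - 18*sqrt(2)*j - 9*j - 9*sqrt(2)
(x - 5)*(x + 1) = x^2 - 4*x - 5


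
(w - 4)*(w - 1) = w^2 - 5*w + 4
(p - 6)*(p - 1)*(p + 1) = p^3 - 6*p^2 - p + 6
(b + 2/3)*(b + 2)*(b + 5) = b^3 + 23*b^2/3 + 44*b/3 + 20/3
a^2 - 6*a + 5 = (a - 5)*(a - 1)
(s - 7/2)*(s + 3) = s^2 - s/2 - 21/2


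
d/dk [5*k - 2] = 5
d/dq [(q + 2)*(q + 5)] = 2*q + 7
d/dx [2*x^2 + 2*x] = 4*x + 2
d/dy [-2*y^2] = -4*y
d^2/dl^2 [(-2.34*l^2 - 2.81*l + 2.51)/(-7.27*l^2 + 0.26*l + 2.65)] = (305.879434*l^3 - 525.477054*l^2 + 353.282742*l - 68.059042)/(384.240583*l^6 - 41.225262*l^5 - 418.706199*l^4 + 30.036604*l^3 + 152.623305*l^2 - 5.47755*l - 18.609625)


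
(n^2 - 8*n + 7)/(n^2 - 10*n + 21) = (n - 1)/(n - 3)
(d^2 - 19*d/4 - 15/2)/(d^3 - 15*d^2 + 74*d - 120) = (d + 5/4)/(d^2 - 9*d + 20)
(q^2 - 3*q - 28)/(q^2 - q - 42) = (q + 4)/(q + 6)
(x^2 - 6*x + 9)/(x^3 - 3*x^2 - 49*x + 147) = (x - 3)/(x^2 - 49)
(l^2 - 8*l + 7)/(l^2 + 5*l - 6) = (l - 7)/(l + 6)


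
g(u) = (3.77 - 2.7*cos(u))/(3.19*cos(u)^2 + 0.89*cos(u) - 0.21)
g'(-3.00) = 1.00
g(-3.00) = 3.17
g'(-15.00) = 14.59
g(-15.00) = 6.10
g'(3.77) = 9.78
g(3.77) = 5.14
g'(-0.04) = -0.05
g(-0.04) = 0.28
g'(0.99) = 7.30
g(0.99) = 1.85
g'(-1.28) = -91.00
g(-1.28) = 9.75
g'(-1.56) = -76.15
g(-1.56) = -18.70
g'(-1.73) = 16.70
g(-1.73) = -15.50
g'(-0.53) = -1.01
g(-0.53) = 0.49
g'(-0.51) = -0.94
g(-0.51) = 0.47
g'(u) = (3.77 - 2.7*cos(u))*(6.38*sin(u)*cos(u) + 0.89*sin(u))/(3.19*cos(u)^2 + 0.89*cos(u) - 0.21)^2 + 2.7*sin(u)/(3.19*cos(u)^2 + 0.89*cos(u) - 0.21)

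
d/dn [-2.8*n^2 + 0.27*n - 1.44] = 0.27 - 5.6*n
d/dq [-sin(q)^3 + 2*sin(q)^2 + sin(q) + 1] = (-3*sin(q)^2 + 4*sin(q) + 1)*cos(q)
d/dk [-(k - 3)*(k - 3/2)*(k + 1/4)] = -3*k^2 + 17*k/2 - 27/8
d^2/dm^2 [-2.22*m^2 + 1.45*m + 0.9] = -4.44000000000000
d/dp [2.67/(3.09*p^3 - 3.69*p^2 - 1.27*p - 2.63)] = (-24.7509*p^2 + 19.7046*p + 3.3909)/(-3.09*p^3 + 3.69*p^2 + 1.27*p + 2.63)^2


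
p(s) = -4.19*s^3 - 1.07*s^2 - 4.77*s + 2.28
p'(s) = -12.57*s^2 - 2.14*s - 4.77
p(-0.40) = 4.28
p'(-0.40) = -5.93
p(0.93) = -6.45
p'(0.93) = -17.63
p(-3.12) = 134.00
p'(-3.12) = -120.45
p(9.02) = -3202.72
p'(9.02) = -1046.77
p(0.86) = -5.28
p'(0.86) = -15.91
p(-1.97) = 39.56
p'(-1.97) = -49.34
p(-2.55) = 76.96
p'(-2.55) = -81.05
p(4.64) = -461.46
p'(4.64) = -285.33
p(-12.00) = 7145.76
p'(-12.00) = -1789.17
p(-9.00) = 3013.05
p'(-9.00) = -1003.68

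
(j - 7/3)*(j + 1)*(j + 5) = j^3 + 11*j^2/3 - 9*j - 35/3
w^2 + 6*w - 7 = (w - 1)*(w + 7)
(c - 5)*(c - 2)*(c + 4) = c^3 - 3*c^2 - 18*c + 40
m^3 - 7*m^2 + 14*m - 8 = (m - 4)*(m - 2)*(m - 1)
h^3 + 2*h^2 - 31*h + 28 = (h - 4)*(h - 1)*(h + 7)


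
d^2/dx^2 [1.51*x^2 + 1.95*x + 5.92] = 3.02000000000000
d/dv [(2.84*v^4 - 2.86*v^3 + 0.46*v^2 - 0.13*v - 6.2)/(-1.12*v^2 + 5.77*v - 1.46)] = (-6.3616*v^5 + 52.3636*v^4 - 49.59*v^3 + 15.0354*v^2 - 15.2312*v + 35.9638)/(1.2544*v^4 - 12.9248*v^3 + 36.5633*v^2 - 16.8484*v + 2.1316)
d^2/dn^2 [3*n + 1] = 0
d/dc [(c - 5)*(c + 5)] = 2*c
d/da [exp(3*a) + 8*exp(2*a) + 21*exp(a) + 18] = (3*exp(2*a) + 16*exp(a) + 21)*exp(a)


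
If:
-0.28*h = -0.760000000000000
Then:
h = 2.71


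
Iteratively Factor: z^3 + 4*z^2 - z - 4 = (z - 1)*(z^2 + 5*z + 4) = (z - 1)*(z + 4)*(z + 1)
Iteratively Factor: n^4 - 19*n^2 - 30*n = (n + 2)*(n^3 - 2*n^2 - 15*n) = n*(n + 2)*(n^2 - 2*n - 15) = n*(n + 2)*(n + 3)*(n - 5)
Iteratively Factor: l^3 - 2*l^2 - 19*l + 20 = (l + 4)*(l^2 - 6*l + 5) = (l - 1)*(l + 4)*(l - 5)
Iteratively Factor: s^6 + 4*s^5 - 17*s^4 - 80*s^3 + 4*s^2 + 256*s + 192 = (s + 3)*(s^5 + s^4 - 20*s^3 - 20*s^2 + 64*s + 64) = (s - 2)*(s + 3)*(s^4 + 3*s^3 - 14*s^2 - 48*s - 32) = (s - 2)*(s + 2)*(s + 3)*(s^3 + s^2 - 16*s - 16) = (s - 2)*(s + 2)*(s + 3)*(s + 4)*(s^2 - 3*s - 4) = (s - 4)*(s - 2)*(s + 2)*(s + 3)*(s + 4)*(s + 1)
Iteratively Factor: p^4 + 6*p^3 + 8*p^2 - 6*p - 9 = (p - 1)*(p^3 + 7*p^2 + 15*p + 9) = (p - 1)*(p + 1)*(p^2 + 6*p + 9) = (p - 1)*(p + 1)*(p + 3)*(p + 3)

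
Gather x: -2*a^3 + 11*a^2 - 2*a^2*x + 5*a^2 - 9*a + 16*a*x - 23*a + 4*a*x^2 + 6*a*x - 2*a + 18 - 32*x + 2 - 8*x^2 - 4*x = -2*a^3 + 16*a^2 - 34*a + x^2*(4*a - 8) + x*(-2*a^2 + 22*a - 36) + 20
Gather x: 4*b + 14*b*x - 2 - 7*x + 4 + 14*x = 4*b + x*(14*b + 7) + 2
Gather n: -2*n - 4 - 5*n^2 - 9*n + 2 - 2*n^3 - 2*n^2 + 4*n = -2*n^3 - 7*n^2 - 7*n - 2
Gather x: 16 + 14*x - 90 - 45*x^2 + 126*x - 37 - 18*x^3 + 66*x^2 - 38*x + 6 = -18*x^3 + 21*x^2 + 102*x - 105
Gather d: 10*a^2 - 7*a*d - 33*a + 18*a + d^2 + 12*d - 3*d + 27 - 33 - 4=10*a^2 - 15*a + d^2 + d*(9 - 7*a) - 10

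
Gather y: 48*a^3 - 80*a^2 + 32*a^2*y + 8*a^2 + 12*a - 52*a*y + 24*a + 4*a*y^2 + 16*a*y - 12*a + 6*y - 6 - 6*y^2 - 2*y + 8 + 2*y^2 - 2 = 48*a^3 - 72*a^2 + 24*a + y^2*(4*a - 4) + y*(32*a^2 - 36*a + 4)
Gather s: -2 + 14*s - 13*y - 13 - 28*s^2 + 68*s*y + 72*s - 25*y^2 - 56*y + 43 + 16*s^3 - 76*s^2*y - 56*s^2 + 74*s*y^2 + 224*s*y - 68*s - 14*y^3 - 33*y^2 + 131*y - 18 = 16*s^3 + s^2*(-76*y - 84) + s*(74*y^2 + 292*y + 18) - 14*y^3 - 58*y^2 + 62*y + 10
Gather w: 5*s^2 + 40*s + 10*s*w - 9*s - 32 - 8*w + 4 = 5*s^2 + 31*s + w*(10*s - 8) - 28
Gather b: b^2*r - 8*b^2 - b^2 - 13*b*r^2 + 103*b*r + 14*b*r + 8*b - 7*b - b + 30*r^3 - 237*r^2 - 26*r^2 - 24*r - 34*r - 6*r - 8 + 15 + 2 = b^2*(r - 9) + b*(-13*r^2 + 117*r) + 30*r^3 - 263*r^2 - 64*r + 9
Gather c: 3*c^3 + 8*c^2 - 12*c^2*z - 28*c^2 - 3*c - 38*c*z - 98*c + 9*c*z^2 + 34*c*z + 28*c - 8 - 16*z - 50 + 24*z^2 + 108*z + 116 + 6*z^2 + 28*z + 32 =3*c^3 + c^2*(-12*z - 20) + c*(9*z^2 - 4*z - 73) + 30*z^2 + 120*z + 90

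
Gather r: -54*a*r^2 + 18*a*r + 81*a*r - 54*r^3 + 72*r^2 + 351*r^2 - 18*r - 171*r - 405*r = -54*r^3 + r^2*(423 - 54*a) + r*(99*a - 594)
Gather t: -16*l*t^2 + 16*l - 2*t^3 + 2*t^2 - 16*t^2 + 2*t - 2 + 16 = 16*l - 2*t^3 + t^2*(-16*l - 14) + 2*t + 14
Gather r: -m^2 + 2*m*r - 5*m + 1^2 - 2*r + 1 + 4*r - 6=-m^2 - 5*m + r*(2*m + 2) - 4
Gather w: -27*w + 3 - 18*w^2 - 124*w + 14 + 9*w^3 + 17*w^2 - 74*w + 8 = 9*w^3 - w^2 - 225*w + 25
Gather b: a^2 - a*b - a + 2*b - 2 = a^2 - a + b*(2 - a) - 2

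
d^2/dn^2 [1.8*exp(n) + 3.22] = 1.8*exp(n)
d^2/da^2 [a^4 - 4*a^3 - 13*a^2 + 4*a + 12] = 12*a^2 - 24*a - 26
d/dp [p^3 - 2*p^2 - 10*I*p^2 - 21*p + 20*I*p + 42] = 3*p^2 - 4*p - 20*I*p - 21 + 20*I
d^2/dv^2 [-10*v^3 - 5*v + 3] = -60*v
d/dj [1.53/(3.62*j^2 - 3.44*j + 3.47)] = (5.2632 - 11.0772*j)/(3.62*j^2 - 3.44*j + 3.47)^2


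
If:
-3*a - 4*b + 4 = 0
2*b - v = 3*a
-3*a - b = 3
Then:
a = -16/9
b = 7/3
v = 10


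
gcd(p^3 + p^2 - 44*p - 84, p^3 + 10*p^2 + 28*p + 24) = p^2 + 8*p + 12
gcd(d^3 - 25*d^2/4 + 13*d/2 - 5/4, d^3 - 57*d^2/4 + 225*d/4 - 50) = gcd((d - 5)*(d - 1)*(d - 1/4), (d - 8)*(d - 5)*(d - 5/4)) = d - 5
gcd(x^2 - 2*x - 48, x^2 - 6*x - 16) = x - 8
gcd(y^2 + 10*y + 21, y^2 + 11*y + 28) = y + 7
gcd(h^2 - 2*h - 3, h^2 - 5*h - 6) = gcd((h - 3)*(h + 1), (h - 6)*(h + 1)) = h + 1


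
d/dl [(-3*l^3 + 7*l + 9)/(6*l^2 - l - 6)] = (-(12*l - 1)*(-3*l^3 + 7*l + 9) + (9*l^2 - 7)*(-6*l^2 + l + 6))/(-6*l^2 + l + 6)^2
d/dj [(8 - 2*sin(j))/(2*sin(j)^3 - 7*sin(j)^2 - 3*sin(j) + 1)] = 2*(4*sin(j)^3 - 31*sin(j)^2 + 56*sin(j) + 11)*cos(j)/(2*sin(j)^3 - 7*sin(j)^2 - 3*sin(j) + 1)^2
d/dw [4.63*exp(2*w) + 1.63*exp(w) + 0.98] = (9.26*exp(w) + 1.63)*exp(w)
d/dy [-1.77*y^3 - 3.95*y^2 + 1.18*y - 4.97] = -5.31*y^2 - 7.9*y + 1.18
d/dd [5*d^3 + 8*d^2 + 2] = d*(15*d + 16)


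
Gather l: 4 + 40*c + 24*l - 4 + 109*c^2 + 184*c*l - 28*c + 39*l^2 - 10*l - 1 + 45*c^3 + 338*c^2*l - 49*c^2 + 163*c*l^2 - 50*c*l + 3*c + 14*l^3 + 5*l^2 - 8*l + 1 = 45*c^3 + 60*c^2 + 15*c + 14*l^3 + l^2*(163*c + 44) + l*(338*c^2 + 134*c + 6)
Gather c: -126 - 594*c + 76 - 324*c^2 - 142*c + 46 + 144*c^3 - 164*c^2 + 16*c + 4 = 144*c^3 - 488*c^2 - 720*c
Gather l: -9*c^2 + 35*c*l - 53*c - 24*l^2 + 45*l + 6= -9*c^2 - 53*c - 24*l^2 + l*(35*c + 45) + 6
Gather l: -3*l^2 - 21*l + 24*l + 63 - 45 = -3*l^2 + 3*l + 18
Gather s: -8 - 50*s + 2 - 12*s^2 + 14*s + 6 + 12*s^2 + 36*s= 0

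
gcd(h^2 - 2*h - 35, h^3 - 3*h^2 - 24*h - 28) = h - 7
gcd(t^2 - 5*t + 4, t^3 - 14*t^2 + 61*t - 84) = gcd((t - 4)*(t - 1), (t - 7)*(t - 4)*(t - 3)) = t - 4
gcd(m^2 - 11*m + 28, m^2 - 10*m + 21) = m - 7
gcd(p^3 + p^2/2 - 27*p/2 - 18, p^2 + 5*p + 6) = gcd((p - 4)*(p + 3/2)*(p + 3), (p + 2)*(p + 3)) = p + 3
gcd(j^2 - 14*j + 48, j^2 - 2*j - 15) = 1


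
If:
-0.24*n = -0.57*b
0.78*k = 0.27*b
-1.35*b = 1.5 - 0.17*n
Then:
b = -1.59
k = -0.55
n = -3.76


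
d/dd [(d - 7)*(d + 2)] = 2*d - 5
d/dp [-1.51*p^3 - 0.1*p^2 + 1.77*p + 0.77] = -4.53*p^2 - 0.2*p + 1.77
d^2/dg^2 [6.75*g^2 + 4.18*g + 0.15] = 13.5000000000000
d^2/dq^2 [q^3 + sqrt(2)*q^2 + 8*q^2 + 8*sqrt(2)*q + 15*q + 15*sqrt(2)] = 6*q + 2*sqrt(2) + 16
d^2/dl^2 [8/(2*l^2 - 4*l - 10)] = 8*(l^2 - 2*l - 4*(l - 1)^2 - 5)/(-l^2 + 2*l + 5)^3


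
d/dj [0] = 0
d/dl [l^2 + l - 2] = 2*l + 1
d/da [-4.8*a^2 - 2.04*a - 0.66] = -9.6*a - 2.04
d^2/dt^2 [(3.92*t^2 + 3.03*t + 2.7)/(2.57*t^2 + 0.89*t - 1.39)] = (22.093262*t^3 + 191.019876*t^2 + 101.998674*t + 46.21225)/(16.974593*t^6 + 17.635083*t^5 - 21.435342*t^4 - 18.371113*t^3 + 11.593434*t^2 + 5.158707*t - 2.685619)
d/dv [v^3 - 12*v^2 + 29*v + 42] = 3*v^2 - 24*v + 29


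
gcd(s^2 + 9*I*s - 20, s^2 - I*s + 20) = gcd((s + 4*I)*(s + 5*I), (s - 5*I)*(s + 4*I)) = s + 4*I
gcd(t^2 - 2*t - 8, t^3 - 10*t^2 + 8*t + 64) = t^2 - 2*t - 8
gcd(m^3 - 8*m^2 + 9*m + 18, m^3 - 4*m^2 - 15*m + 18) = m - 6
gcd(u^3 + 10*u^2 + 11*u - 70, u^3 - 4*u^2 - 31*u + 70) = u^2 + 3*u - 10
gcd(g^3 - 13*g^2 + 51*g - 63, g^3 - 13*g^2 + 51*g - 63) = g^3 - 13*g^2 + 51*g - 63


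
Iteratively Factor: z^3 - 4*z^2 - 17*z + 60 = (z - 3)*(z^2 - z - 20) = (z - 5)*(z - 3)*(z + 4)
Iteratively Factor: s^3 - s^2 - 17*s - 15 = (s - 5)*(s^2 + 4*s + 3) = (s - 5)*(s + 1)*(s + 3)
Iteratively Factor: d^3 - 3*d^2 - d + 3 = (d + 1)*(d^2 - 4*d + 3) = (d - 1)*(d + 1)*(d - 3)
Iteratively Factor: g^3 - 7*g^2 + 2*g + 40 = (g + 2)*(g^2 - 9*g + 20) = (g - 5)*(g + 2)*(g - 4)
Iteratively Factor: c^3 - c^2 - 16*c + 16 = (c - 1)*(c^2 - 16) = (c - 1)*(c + 4)*(c - 4)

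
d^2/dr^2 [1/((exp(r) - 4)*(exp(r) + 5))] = (4*exp(3*r) + 3*exp(2*r) + 81*exp(r) + 20)*exp(r)/(exp(6*r) + 3*exp(5*r) - 57*exp(4*r) - 119*exp(3*r) + 1140*exp(2*r) + 1200*exp(r) - 8000)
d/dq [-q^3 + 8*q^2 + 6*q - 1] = -3*q^2 + 16*q + 6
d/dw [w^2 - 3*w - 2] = 2*w - 3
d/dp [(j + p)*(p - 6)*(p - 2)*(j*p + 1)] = j*(j + p)*(p - 6)*(p - 2) + (j + p)*(p - 6)*(j*p + 1) + (j + p)*(p - 2)*(j*p + 1) + (p - 6)*(p - 2)*(j*p + 1)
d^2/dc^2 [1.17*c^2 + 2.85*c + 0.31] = 2.34000000000000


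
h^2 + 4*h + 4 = (h + 2)^2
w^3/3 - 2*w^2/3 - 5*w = w*(w/3 + 1)*(w - 5)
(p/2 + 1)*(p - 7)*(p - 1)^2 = p^4/2 - 7*p^3/2 - 3*p^2/2 + 23*p/2 - 7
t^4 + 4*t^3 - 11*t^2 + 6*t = t*(t - 1)^2*(t + 6)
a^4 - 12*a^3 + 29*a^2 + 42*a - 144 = (a - 8)*(a - 3)^2*(a + 2)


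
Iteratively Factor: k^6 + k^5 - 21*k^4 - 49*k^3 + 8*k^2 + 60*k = (k)*(k^5 + k^4 - 21*k^3 - 49*k^2 + 8*k + 60) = k*(k + 3)*(k^4 - 2*k^3 - 15*k^2 - 4*k + 20) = k*(k + 2)*(k + 3)*(k^3 - 4*k^2 - 7*k + 10) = k*(k - 1)*(k + 2)*(k + 3)*(k^2 - 3*k - 10) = k*(k - 1)*(k + 2)^2*(k + 3)*(k - 5)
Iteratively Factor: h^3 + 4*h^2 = (h + 4)*(h^2) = h*(h + 4)*(h)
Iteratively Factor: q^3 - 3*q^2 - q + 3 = (q + 1)*(q^2 - 4*q + 3) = (q - 3)*(q + 1)*(q - 1)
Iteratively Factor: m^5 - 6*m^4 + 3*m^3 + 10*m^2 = (m + 1)*(m^4 - 7*m^3 + 10*m^2) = (m - 2)*(m + 1)*(m^3 - 5*m^2) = (m - 5)*(m - 2)*(m + 1)*(m^2) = m*(m - 5)*(m - 2)*(m + 1)*(m)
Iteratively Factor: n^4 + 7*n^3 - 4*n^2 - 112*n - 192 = (n + 4)*(n^3 + 3*n^2 - 16*n - 48) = (n - 4)*(n + 4)*(n^2 + 7*n + 12) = (n - 4)*(n + 3)*(n + 4)*(n + 4)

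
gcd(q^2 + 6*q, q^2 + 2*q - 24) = q + 6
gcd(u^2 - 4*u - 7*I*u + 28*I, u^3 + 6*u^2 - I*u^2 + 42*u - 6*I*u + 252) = u - 7*I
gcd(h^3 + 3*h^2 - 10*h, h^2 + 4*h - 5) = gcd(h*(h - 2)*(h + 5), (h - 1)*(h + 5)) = h + 5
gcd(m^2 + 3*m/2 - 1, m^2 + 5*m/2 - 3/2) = m - 1/2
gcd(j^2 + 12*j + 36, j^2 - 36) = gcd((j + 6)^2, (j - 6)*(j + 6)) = j + 6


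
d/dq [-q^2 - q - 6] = -2*q - 1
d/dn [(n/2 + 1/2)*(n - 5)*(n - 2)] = 3*n^2/2 - 6*n + 3/2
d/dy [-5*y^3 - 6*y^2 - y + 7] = -15*y^2 - 12*y - 1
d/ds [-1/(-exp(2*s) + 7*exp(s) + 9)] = (7 - 2*exp(s))*exp(s)/(-exp(2*s) + 7*exp(s) + 9)^2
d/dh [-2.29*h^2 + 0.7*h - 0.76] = 0.7 - 4.58*h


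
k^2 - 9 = (k - 3)*(k + 3)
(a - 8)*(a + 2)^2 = a^3 - 4*a^2 - 28*a - 32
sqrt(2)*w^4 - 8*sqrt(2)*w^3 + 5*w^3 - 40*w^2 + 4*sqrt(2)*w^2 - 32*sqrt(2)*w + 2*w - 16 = (w - 8)*(w + sqrt(2))^2*(sqrt(2)*w + 1)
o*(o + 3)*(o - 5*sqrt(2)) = o^3 - 5*sqrt(2)*o^2 + 3*o^2 - 15*sqrt(2)*o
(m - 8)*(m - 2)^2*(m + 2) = m^4 - 10*m^3 + 12*m^2 + 40*m - 64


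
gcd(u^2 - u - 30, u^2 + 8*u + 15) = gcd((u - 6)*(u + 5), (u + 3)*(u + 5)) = u + 5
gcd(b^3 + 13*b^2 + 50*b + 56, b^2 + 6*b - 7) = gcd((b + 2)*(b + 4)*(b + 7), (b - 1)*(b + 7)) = b + 7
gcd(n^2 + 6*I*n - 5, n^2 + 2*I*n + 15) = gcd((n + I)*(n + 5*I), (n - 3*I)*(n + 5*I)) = n + 5*I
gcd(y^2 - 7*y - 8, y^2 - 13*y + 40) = y - 8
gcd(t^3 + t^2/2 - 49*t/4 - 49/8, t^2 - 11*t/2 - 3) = t + 1/2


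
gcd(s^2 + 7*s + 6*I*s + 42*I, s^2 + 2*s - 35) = s + 7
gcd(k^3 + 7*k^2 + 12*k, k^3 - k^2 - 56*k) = k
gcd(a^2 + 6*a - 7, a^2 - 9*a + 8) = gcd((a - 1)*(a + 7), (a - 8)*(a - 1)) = a - 1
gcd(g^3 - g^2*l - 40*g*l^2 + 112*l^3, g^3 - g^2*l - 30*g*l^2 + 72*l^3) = g - 4*l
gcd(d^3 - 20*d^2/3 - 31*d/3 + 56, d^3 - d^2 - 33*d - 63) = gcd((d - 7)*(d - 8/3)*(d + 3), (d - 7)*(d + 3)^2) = d^2 - 4*d - 21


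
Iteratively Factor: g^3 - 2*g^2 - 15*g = (g - 5)*(g^2 + 3*g) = g*(g - 5)*(g + 3)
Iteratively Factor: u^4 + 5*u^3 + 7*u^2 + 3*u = (u + 3)*(u^3 + 2*u^2 + u) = u*(u + 3)*(u^2 + 2*u + 1) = u*(u + 1)*(u + 3)*(u + 1)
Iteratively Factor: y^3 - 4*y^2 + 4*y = (y - 2)*(y^2 - 2*y) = (y - 2)^2*(y)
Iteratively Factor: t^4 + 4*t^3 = (t)*(t^3 + 4*t^2) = t*(t + 4)*(t^2) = t^2*(t + 4)*(t)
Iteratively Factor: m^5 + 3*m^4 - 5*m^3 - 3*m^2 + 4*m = (m + 1)*(m^4 + 2*m^3 - 7*m^2 + 4*m) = (m - 1)*(m + 1)*(m^3 + 3*m^2 - 4*m) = (m - 1)*(m + 1)*(m + 4)*(m^2 - m) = m*(m - 1)*(m + 1)*(m + 4)*(m - 1)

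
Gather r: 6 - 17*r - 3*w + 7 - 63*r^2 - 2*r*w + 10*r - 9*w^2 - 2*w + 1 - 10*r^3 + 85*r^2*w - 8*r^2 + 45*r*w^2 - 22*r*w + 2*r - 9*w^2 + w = -10*r^3 + r^2*(85*w - 71) + r*(45*w^2 - 24*w - 5) - 18*w^2 - 4*w + 14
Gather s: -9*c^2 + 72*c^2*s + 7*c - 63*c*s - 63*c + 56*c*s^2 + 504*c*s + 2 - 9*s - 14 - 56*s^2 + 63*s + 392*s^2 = -9*c^2 - 56*c + s^2*(56*c + 336) + s*(72*c^2 + 441*c + 54) - 12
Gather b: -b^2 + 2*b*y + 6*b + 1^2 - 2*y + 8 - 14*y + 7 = -b^2 + b*(2*y + 6) - 16*y + 16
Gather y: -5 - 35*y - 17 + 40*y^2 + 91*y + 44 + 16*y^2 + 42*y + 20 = 56*y^2 + 98*y + 42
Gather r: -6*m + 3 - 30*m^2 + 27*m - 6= -30*m^2 + 21*m - 3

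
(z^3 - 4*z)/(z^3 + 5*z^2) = (z^2 - 4)/(z*(z + 5))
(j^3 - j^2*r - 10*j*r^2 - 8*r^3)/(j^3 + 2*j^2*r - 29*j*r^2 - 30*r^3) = (-j^2 + 2*j*r + 8*r^2)/(-j^2 - j*r + 30*r^2)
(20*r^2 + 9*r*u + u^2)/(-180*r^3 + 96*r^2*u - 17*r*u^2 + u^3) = (-20*r^2 - 9*r*u - u^2)/(180*r^3 - 96*r^2*u + 17*r*u^2 - u^3)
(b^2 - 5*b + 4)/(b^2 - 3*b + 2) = (b - 4)/(b - 2)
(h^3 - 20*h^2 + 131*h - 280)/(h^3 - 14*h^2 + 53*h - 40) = (h - 7)/(h - 1)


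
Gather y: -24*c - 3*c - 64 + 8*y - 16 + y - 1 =-27*c + 9*y - 81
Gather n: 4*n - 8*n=-4*n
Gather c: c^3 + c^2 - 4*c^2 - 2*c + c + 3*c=c^3 - 3*c^2 + 2*c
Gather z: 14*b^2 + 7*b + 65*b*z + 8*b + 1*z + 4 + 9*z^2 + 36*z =14*b^2 + 15*b + 9*z^2 + z*(65*b + 37) + 4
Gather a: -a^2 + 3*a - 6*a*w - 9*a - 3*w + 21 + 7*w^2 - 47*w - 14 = -a^2 + a*(-6*w - 6) + 7*w^2 - 50*w + 7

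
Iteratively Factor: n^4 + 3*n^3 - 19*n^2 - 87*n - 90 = (n + 3)*(n^3 - 19*n - 30) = (n + 2)*(n + 3)*(n^2 - 2*n - 15) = (n - 5)*(n + 2)*(n + 3)*(n + 3)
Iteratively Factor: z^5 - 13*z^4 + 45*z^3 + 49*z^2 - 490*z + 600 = (z - 5)*(z^4 - 8*z^3 + 5*z^2 + 74*z - 120) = (z - 5)*(z - 4)*(z^3 - 4*z^2 - 11*z + 30) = (z - 5)*(z - 4)*(z - 2)*(z^2 - 2*z - 15) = (z - 5)^2*(z - 4)*(z - 2)*(z + 3)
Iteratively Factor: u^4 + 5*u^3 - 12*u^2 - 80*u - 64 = (u - 4)*(u^3 + 9*u^2 + 24*u + 16) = (u - 4)*(u + 4)*(u^2 + 5*u + 4) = (u - 4)*(u + 1)*(u + 4)*(u + 4)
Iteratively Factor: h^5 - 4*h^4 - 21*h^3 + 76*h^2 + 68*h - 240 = (h + 4)*(h^4 - 8*h^3 + 11*h^2 + 32*h - 60) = (h - 2)*(h + 4)*(h^3 - 6*h^2 - h + 30) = (h - 5)*(h - 2)*(h + 4)*(h^2 - h - 6) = (h - 5)*(h - 3)*(h - 2)*(h + 4)*(h + 2)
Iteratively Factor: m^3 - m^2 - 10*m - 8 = (m + 2)*(m^2 - 3*m - 4) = (m - 4)*(m + 2)*(m + 1)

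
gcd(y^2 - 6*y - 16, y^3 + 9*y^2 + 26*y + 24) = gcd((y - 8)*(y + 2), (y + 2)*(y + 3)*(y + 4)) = y + 2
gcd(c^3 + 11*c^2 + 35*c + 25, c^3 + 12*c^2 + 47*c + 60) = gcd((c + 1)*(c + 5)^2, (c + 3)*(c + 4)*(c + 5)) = c + 5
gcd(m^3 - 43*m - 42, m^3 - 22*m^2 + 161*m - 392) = m - 7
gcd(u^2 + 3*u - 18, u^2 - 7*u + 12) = u - 3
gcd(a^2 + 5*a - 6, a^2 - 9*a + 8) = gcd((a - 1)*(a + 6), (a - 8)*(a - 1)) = a - 1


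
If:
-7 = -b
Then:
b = 7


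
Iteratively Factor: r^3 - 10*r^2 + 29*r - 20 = (r - 1)*(r^2 - 9*r + 20) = (r - 5)*(r - 1)*(r - 4)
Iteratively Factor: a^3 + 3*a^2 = (a + 3)*(a^2) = a*(a + 3)*(a)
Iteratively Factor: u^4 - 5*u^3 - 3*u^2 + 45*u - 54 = (u - 3)*(u^3 - 2*u^2 - 9*u + 18) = (u - 3)^2*(u^2 + u - 6) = (u - 3)^2*(u - 2)*(u + 3)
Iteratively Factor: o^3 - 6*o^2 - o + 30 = (o - 5)*(o^2 - o - 6) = (o - 5)*(o + 2)*(o - 3)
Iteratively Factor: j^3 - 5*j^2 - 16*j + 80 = (j + 4)*(j^2 - 9*j + 20) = (j - 5)*(j + 4)*(j - 4)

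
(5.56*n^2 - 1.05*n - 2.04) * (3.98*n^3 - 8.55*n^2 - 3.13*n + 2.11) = 22.1288*n^5 - 51.717*n^4 - 16.5445*n^3 + 32.4601*n^2 + 4.1697*n - 4.3044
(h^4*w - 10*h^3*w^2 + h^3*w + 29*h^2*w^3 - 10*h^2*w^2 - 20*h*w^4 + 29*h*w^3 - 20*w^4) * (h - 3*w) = h^5*w - 13*h^4*w^2 + h^4*w + 59*h^3*w^3 - 13*h^3*w^2 - 107*h^2*w^4 + 59*h^2*w^3 + 60*h*w^5 - 107*h*w^4 + 60*w^5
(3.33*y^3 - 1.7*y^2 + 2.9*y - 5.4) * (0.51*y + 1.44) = 1.6983*y^4 + 3.9282*y^3 - 0.969*y^2 + 1.422*y - 7.776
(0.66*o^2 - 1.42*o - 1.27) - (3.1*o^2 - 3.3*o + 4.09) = -2.44*o^2 + 1.88*o - 5.36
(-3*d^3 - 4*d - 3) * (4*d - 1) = -12*d^4 + 3*d^3 - 16*d^2 - 8*d + 3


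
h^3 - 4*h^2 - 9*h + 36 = (h - 4)*(h - 3)*(h + 3)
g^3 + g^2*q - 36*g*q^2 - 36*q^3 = (g - 6*q)*(g + q)*(g + 6*q)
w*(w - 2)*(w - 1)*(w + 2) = w^4 - w^3 - 4*w^2 + 4*w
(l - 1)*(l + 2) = l^2 + l - 2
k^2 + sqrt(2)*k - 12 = (k - 2*sqrt(2))*(k + 3*sqrt(2))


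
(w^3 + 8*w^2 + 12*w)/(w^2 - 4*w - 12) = w*(w + 6)/(w - 6)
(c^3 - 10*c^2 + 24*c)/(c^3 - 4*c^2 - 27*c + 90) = c*(c - 4)/(c^2 + 2*c - 15)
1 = 1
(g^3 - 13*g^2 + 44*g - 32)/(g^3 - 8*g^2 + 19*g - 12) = (g - 8)/(g - 3)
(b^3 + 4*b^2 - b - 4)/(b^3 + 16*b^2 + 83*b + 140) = (b^2 - 1)/(b^2 + 12*b + 35)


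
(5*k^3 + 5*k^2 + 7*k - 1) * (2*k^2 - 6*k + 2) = 10*k^5 - 20*k^4 - 6*k^3 - 34*k^2 + 20*k - 2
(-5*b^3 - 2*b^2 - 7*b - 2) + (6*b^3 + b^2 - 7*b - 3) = b^3 - b^2 - 14*b - 5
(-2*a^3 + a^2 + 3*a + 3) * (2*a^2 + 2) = -4*a^5 + 2*a^4 + 2*a^3 + 8*a^2 + 6*a + 6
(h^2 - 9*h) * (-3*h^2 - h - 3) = -3*h^4 + 26*h^3 + 6*h^2 + 27*h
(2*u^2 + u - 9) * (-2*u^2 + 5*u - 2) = -4*u^4 + 8*u^3 + 19*u^2 - 47*u + 18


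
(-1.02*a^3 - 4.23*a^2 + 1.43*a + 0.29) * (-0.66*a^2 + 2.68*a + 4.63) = 0.6732*a^5 + 0.0582000000000003*a^4 - 17.0028*a^3 - 15.9439*a^2 + 7.3981*a + 1.3427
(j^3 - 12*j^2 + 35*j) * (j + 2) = j^4 - 10*j^3 + 11*j^2 + 70*j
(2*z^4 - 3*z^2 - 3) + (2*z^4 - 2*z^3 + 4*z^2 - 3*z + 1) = 4*z^4 - 2*z^3 + z^2 - 3*z - 2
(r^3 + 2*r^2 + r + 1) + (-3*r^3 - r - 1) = -2*r^3 + 2*r^2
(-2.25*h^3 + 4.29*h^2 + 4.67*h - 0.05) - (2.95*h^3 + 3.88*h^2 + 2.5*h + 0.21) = -5.2*h^3 + 0.41*h^2 + 2.17*h - 0.26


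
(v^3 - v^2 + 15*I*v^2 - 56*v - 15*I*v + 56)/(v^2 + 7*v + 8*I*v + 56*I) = (v^2 + v*(-1 + 7*I) - 7*I)/(v + 7)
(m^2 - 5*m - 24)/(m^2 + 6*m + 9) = (m - 8)/(m + 3)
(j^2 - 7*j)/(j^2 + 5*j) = (j - 7)/(j + 5)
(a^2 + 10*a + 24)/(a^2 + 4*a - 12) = (a + 4)/(a - 2)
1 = 1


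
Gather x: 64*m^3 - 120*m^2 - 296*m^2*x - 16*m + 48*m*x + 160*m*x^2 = 64*m^3 - 120*m^2 + 160*m*x^2 - 16*m + x*(-296*m^2 + 48*m)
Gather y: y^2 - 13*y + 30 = y^2 - 13*y + 30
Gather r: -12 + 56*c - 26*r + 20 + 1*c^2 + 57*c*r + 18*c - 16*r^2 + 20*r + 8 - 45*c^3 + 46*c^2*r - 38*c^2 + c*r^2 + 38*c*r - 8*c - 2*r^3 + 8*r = -45*c^3 - 37*c^2 + 66*c - 2*r^3 + r^2*(c - 16) + r*(46*c^2 + 95*c + 2) + 16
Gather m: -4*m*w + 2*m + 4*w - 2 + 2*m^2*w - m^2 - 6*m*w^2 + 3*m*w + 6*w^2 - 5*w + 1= m^2*(2*w - 1) + m*(-6*w^2 - w + 2) + 6*w^2 - w - 1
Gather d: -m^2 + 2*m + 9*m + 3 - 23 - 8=-m^2 + 11*m - 28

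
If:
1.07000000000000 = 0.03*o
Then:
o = 35.67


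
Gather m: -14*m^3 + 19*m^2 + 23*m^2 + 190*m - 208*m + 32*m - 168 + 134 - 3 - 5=-14*m^3 + 42*m^2 + 14*m - 42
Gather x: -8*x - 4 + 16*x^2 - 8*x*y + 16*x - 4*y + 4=16*x^2 + x*(8 - 8*y) - 4*y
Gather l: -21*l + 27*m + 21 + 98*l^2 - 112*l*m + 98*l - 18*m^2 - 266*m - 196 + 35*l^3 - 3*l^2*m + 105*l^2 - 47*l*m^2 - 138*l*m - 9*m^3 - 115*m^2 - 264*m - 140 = 35*l^3 + l^2*(203 - 3*m) + l*(-47*m^2 - 250*m + 77) - 9*m^3 - 133*m^2 - 503*m - 315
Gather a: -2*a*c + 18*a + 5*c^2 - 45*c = a*(18 - 2*c) + 5*c^2 - 45*c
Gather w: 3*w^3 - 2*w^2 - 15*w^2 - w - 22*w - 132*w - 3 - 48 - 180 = 3*w^3 - 17*w^2 - 155*w - 231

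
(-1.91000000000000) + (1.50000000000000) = -0.410000000000000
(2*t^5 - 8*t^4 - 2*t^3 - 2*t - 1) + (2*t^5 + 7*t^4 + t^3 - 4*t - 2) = 4*t^5 - t^4 - t^3 - 6*t - 3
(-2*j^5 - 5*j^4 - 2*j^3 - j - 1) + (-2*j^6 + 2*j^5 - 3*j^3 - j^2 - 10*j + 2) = -2*j^6 - 5*j^4 - 5*j^3 - j^2 - 11*j + 1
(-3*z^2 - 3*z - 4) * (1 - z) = 3*z^3 + z - 4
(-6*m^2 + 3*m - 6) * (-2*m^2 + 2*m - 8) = 12*m^4 - 18*m^3 + 66*m^2 - 36*m + 48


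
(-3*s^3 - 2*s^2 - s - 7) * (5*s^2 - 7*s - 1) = -15*s^5 + 11*s^4 + 12*s^3 - 26*s^2 + 50*s + 7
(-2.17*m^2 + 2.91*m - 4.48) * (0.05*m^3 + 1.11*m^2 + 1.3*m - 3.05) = -0.1085*m^5 - 2.2632*m^4 + 0.1851*m^3 + 5.4287*m^2 - 14.6995*m + 13.664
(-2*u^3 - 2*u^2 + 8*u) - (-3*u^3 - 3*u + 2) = u^3 - 2*u^2 + 11*u - 2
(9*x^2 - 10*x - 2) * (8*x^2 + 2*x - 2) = 72*x^4 - 62*x^3 - 54*x^2 + 16*x + 4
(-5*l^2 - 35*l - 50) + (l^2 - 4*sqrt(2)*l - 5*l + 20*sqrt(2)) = -4*l^2 - 40*l - 4*sqrt(2)*l - 50 + 20*sqrt(2)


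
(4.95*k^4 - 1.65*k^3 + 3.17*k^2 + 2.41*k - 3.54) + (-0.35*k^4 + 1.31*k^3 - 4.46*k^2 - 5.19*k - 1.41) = 4.6*k^4 - 0.34*k^3 - 1.29*k^2 - 2.78*k - 4.95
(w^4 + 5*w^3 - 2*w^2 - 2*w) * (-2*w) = -2*w^5 - 10*w^4 + 4*w^3 + 4*w^2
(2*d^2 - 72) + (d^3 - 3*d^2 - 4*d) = d^3 - d^2 - 4*d - 72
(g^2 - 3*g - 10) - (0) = g^2 - 3*g - 10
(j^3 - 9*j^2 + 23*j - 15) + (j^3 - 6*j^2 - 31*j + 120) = 2*j^3 - 15*j^2 - 8*j + 105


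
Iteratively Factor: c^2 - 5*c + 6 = (c - 3)*(c - 2)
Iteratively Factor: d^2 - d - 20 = (d - 5)*(d + 4)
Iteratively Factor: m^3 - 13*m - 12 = (m + 3)*(m^2 - 3*m - 4) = (m - 4)*(m + 3)*(m + 1)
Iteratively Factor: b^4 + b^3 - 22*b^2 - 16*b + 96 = (b + 4)*(b^3 - 3*b^2 - 10*b + 24) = (b - 4)*(b + 4)*(b^2 + b - 6) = (b - 4)*(b + 3)*(b + 4)*(b - 2)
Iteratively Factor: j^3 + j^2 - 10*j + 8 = (j - 2)*(j^2 + 3*j - 4) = (j - 2)*(j + 4)*(j - 1)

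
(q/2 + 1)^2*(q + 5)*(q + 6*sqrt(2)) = q^4/4 + 3*sqrt(2)*q^3/2 + 9*q^3/4 + 6*q^2 + 27*sqrt(2)*q^2/2 + 5*q + 36*sqrt(2)*q + 30*sqrt(2)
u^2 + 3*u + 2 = (u + 1)*(u + 2)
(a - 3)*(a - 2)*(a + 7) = a^3 + 2*a^2 - 29*a + 42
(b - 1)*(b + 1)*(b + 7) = b^3 + 7*b^2 - b - 7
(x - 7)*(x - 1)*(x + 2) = x^3 - 6*x^2 - 9*x + 14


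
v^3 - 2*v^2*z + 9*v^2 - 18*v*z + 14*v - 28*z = (v + 2)*(v + 7)*(v - 2*z)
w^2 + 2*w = w*(w + 2)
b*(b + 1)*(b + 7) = b^3 + 8*b^2 + 7*b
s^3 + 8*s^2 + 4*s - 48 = (s - 2)*(s + 4)*(s + 6)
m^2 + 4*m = m*(m + 4)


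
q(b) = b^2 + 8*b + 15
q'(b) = 2*b + 8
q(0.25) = 17.06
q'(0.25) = 8.50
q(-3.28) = -0.48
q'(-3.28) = 1.44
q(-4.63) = -0.60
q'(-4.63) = -1.26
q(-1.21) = 6.78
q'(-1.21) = 5.58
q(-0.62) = 10.42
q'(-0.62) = 6.76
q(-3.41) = -0.65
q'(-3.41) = 1.18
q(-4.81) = -0.34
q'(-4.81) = -1.62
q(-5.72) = 1.96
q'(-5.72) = -3.44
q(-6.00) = 3.00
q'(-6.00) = -4.00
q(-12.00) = 63.00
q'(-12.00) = -16.00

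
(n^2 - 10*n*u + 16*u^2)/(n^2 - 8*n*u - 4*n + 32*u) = (n - 2*u)/(n - 4)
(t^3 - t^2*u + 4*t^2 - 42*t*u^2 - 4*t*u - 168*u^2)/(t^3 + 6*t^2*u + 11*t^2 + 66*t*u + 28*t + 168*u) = (t - 7*u)/(t + 7)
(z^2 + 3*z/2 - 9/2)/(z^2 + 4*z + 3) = (z - 3/2)/(z + 1)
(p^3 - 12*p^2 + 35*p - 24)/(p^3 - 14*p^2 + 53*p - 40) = (p - 3)/(p - 5)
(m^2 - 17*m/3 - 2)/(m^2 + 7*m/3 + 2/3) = (m - 6)/(m + 2)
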